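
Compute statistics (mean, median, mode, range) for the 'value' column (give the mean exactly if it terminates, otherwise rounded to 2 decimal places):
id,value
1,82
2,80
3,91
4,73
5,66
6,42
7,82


Data: [82, 80, 91, 73, 66, 42, 82]
Count: 7
Sum: 516
Mean: 516/7 ≈ 73.71 (rounded to 2 decimal places)
Sorted: [42, 66, 73, 80, 82, 82, 91]
Median: 80.0
Mode: 82 (2 times)
Range: 91 - 42 = 49
Min: 42, Max: 91

mean≈73.71, median=80.0, mode=82, range=49


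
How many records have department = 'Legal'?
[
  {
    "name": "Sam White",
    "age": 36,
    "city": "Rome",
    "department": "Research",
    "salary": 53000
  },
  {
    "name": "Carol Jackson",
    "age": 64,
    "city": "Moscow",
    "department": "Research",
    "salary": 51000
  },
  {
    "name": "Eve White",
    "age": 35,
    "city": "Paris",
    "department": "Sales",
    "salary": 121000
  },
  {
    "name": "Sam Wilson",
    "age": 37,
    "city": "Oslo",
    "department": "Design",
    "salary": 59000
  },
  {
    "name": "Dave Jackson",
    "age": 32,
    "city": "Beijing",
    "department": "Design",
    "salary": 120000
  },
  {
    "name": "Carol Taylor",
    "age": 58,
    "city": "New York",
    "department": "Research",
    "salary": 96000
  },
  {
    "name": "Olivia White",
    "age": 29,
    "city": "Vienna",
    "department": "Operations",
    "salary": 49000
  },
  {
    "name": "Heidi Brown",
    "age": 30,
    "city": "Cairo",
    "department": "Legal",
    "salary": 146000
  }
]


Data: 8 records
Condition: department = 'Legal'

Checking each record:
  Sam White: Research
  Carol Jackson: Research
  Eve White: Sales
  Sam Wilson: Design
  Dave Jackson: Design
  Carol Taylor: Research
  Olivia White: Operations
  Heidi Brown: Legal MATCH

Count: 1

1


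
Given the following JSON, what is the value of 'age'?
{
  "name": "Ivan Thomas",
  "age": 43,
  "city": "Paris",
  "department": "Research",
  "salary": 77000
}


Looking up field 'age'
Value: 43

43


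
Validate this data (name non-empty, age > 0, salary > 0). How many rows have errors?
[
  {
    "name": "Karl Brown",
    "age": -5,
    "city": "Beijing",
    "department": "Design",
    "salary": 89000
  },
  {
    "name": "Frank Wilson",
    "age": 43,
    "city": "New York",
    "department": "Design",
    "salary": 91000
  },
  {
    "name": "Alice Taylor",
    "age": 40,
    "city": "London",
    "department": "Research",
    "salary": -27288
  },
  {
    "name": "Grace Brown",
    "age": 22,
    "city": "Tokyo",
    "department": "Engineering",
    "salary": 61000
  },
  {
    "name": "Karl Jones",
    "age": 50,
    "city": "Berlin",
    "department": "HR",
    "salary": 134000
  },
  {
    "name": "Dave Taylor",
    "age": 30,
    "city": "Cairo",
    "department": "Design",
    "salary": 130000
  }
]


Validating 6 records:
Rules: name non-empty, age > 0, salary > 0

  Row 1 (Karl Brown): negative age: -5
  Row 2 (Frank Wilson): OK
  Row 3 (Alice Taylor): negative salary: -27288
  Row 4 (Grace Brown): OK
  Row 5 (Karl Jones): OK
  Row 6 (Dave Taylor): OK

Total errors: 2

2 errors


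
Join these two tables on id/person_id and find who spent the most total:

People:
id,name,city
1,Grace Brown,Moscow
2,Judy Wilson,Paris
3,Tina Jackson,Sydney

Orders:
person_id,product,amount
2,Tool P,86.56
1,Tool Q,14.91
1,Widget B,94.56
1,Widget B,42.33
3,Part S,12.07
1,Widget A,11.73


Join on: people.id = orders.person_id

Joined rows:
  Judy Wilson (Paris) bought Tool P for $86.56
  Grace Brown (Moscow) bought Tool Q for $14.91
  Grace Brown (Moscow) bought Widget B for $94.56
  Grace Brown (Moscow) bought Widget B for $42.33
  Tina Jackson (Sydney) bought Part S for $12.07
  Grace Brown (Moscow) bought Widget A for $11.73

Total per person:
  Grace Brown: $163.53
  Judy Wilson: $86.56
  Tina Jackson: $12.07

Top spender: Grace Brown ($163.53)

Grace Brown ($163.53)


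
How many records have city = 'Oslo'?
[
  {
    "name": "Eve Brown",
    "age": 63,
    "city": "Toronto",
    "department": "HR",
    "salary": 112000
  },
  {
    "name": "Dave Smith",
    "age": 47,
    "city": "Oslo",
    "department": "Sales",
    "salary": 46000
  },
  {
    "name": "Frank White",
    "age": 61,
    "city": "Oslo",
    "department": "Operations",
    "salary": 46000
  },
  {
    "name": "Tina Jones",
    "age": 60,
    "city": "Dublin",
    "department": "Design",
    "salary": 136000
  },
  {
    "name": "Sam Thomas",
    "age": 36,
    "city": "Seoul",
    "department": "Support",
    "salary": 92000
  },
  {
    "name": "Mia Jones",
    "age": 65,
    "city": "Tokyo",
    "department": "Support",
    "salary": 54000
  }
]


Data: 6 records
Condition: city = 'Oslo'

Checking each record:
  Eve Brown: Toronto
  Dave Smith: Oslo MATCH
  Frank White: Oslo MATCH
  Tina Jones: Dublin
  Sam Thomas: Seoul
  Mia Jones: Tokyo

Count: 2

2


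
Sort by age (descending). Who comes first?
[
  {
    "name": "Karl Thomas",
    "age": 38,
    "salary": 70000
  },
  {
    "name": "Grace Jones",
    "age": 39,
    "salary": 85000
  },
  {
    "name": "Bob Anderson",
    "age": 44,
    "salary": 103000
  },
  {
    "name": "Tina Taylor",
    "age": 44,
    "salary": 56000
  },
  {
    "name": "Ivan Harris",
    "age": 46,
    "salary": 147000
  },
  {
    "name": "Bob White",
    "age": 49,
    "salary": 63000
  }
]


Sort by: age (descending)

Sorted order:
  1. Bob White (age = 49)
  2. Ivan Harris (age = 46)
  3. Bob Anderson (age = 44)
  4. Tina Taylor (age = 44)
  5. Grace Jones (age = 39)
  6. Karl Thomas (age = 38)

First: Bob White

Bob White


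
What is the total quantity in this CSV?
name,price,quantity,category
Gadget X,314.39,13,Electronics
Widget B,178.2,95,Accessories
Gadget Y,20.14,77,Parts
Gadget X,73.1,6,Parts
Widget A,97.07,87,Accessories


Computing total quantity:
Values: [13, 95, 77, 6, 87]
Sum = 278

278


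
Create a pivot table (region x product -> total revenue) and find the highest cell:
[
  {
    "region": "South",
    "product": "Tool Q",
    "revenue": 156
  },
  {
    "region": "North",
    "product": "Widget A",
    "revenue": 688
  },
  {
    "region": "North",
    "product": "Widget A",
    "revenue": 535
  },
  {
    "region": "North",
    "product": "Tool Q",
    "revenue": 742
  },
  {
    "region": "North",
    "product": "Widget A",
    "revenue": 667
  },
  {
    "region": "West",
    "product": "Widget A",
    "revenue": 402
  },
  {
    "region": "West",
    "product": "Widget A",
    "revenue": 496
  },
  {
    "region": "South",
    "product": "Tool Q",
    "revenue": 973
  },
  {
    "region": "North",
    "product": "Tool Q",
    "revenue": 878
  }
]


Pivot: region (rows) x product (columns) -> total revenue

     Tool Q        Widget A    
North         1620          1890  
South         1129             0  
West             0           898  

Highest: North / Widget A = $1890

North / Widget A = $1890


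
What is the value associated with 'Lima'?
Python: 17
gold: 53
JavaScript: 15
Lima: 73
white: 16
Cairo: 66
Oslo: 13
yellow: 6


Looking up key 'Lima'
Value: 73

73


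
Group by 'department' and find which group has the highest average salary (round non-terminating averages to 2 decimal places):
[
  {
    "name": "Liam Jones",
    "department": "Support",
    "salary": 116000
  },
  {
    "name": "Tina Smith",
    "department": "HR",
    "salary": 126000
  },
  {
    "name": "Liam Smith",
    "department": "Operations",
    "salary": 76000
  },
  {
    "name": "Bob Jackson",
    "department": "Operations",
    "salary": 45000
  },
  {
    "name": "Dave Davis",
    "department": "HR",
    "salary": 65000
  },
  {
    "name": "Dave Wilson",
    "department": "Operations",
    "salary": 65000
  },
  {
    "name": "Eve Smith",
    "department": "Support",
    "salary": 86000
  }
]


Group by: department

Groups:
  HR: 2 people, avg salary = 191000/2 = $95500
  Operations: 3 people, avg salary = 186000/3 = $62000
  Support: 2 people, avg salary = 202000/2 = $101000

Highest average salary: Support ($101000)

Support ($101000)


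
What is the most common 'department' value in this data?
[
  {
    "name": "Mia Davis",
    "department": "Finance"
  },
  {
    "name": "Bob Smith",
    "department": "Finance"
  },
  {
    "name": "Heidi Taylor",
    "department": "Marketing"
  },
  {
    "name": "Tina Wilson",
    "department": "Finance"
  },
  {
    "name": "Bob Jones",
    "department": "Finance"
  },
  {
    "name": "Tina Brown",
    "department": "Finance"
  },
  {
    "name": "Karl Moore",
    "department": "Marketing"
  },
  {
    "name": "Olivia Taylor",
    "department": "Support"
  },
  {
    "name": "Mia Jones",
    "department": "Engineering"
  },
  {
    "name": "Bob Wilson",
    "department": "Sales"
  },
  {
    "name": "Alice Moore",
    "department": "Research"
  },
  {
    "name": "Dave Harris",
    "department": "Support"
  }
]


Counting 'department' values across 12 records:

  Finance: 5 #####
  Marketing: 2 ##
  Support: 2 ##
  Engineering: 1 #
  Sales: 1 #
  Research: 1 #

Most common: Finance (5 times)

Finance (5 times)


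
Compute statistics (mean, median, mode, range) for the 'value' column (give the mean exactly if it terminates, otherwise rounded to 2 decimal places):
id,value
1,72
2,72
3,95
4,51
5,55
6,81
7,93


Data: [72, 72, 95, 51, 55, 81, 93]
Count: 7
Sum: 519
Mean: 519/7 ≈ 74.14 (rounded to 2 decimal places)
Sorted: [51, 55, 72, 72, 81, 93, 95]
Median: 72.0
Mode: 72 (2 times)
Range: 95 - 51 = 44
Min: 51, Max: 95

mean≈74.14, median=72.0, mode=72, range=44


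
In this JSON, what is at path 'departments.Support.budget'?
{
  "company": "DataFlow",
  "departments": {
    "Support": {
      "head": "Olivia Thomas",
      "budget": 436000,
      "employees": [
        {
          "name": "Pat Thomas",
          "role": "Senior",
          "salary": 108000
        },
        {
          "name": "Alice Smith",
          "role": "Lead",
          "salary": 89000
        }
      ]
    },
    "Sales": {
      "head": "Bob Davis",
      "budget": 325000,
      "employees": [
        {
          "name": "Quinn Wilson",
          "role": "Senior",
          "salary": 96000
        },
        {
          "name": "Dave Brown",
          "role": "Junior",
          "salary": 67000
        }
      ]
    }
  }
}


Path: departments.Support.budget

Navigate:
  -> departments
  -> Support
  -> budget = 436000

436000


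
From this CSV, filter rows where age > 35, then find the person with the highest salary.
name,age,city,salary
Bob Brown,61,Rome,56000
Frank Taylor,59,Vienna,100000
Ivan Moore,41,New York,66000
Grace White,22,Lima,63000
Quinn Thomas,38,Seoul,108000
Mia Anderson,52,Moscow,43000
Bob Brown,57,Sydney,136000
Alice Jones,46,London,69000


Filter: age > 35
Sort by: salary (descending)

Filtered records (7):
  Bob Brown, age 57, salary $136000
  Quinn Thomas, age 38, salary $108000
  Frank Taylor, age 59, salary $100000
  Alice Jones, age 46, salary $69000
  Ivan Moore, age 41, salary $66000
  Bob Brown, age 61, salary $56000
  Mia Anderson, age 52, salary $43000

Highest salary: Bob Brown ($136000)

Bob Brown


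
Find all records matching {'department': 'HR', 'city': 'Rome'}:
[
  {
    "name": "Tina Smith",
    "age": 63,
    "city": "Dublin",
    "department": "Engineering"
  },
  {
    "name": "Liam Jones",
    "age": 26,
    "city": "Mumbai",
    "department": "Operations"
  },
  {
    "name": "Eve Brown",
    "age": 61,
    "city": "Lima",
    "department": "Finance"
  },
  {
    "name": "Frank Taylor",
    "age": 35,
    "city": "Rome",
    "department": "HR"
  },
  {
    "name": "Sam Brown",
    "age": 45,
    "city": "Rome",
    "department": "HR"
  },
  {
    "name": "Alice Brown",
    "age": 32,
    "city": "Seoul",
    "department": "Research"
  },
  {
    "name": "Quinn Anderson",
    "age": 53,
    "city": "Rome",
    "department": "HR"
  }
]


Search criteria: {'department': 'HR', 'city': 'Rome'}

Checking 7 records:
  Tina Smith: {department: Engineering, city: Dublin}
  Liam Jones: {department: Operations, city: Mumbai}
  Eve Brown: {department: Finance, city: Lima}
  Frank Taylor: {department: HR, city: Rome} <-- MATCH
  Sam Brown: {department: HR, city: Rome} <-- MATCH
  Alice Brown: {department: Research, city: Seoul}
  Quinn Anderson: {department: HR, city: Rome} <-- MATCH

Matches: ["Frank Taylor", "Sam Brown", "Quinn Anderson"]

["Frank Taylor", "Sam Brown", "Quinn Anderson"]


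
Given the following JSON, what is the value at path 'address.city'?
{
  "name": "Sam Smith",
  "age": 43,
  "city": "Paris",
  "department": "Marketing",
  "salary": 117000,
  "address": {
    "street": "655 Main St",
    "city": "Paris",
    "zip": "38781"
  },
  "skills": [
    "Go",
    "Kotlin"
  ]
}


Query: address.city
Path: address -> city
Value: Paris

Paris


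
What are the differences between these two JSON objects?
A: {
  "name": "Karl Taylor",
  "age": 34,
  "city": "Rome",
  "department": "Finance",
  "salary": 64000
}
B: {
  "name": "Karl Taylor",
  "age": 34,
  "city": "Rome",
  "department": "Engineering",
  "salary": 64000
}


Comparing each field (in key order):
  name: same
  age: same
  city: same
  department: DIFFERENT
  salary: same
Differences:
  department: Finance -> Engineering

1 field(s) changed

1 change: department


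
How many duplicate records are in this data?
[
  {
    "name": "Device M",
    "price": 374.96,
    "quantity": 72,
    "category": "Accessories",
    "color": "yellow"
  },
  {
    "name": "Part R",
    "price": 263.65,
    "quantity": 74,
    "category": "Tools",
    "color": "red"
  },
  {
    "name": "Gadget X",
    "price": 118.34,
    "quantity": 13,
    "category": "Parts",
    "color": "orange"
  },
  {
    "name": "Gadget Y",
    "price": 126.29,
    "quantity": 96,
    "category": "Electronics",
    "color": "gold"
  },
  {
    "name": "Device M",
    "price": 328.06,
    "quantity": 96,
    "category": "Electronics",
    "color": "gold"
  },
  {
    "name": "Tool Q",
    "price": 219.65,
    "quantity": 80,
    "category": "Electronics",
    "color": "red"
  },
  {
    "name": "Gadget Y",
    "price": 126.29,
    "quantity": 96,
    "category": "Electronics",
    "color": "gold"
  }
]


Checking 7 records for duplicates:

  Row 1: Device M ($374.96, qty 72)
  Row 2: Part R ($263.65, qty 74)
  Row 3: Gadget X ($118.34, qty 13)
  Row 4: Gadget Y ($126.29, qty 96)
  Row 5: Device M ($328.06, qty 96)
  Row 6: Tool Q ($219.65, qty 80)
  Row 7: Gadget Y ($126.29, qty 96) <-- DUPLICATE

Duplicates found: 1
Unique records: 6

1 duplicates, 6 unique


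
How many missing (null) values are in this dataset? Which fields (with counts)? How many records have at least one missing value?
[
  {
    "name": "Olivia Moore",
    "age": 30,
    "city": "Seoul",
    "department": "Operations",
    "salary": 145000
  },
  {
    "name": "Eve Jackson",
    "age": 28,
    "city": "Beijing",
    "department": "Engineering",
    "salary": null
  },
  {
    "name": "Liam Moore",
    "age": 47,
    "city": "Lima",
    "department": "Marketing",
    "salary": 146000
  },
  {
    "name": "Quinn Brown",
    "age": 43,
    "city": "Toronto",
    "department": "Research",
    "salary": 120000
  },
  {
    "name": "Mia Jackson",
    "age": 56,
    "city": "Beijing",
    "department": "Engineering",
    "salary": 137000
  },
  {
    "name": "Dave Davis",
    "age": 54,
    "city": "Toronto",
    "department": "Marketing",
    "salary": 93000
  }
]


Checking for missing (null) values in 6 records:

  Olivia Moore: complete
  Eve Jackson: salary
  Liam Moore: complete
  Quinn Brown: complete
  Mia Jackson: complete
  Dave Davis: complete

Per field:
  name: 0 missing
  age: 0 missing
  city: 0 missing
  department: 0 missing
  salary: 1 missing

Total missing values: 1
Records with any missing: 1

1 missing values (salary: 1); 1 incomplete records


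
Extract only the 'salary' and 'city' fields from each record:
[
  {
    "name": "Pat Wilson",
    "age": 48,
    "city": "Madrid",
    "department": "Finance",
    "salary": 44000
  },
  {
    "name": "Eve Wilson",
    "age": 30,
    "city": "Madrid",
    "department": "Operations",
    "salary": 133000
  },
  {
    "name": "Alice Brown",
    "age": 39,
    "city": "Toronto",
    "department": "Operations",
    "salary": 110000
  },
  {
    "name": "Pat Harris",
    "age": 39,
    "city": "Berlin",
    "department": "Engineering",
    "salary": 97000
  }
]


Original: 4 records with fields: name, age, city, department, salary
Keep: ['salary', 'city']
Drop: ['name', 'age', 'department']
Result: 4 records, 2 fields each

[
  {
    "salary": 44000,
    "city": "Madrid"
  },
  {
    "salary": 133000,
    "city": "Madrid"
  },
  {
    "salary": 110000,
    "city": "Toronto"
  },
  {
    "salary": 97000,
    "city": "Berlin"
  }
]


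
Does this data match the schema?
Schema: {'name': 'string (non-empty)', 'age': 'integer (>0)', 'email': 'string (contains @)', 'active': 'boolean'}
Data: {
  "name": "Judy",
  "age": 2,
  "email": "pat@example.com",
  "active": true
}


Validating each field against schema:
  name: OK (non-empty string)
  age: OK (positive integer)
  email: OK (string with @)
  active: OK (boolean)

Result: VALID

VALID


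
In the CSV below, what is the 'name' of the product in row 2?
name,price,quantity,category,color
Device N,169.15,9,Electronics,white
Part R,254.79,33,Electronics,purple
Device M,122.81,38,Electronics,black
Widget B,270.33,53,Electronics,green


Query: Row 2 ('Part R'), column 'name'
Value: Part R

Part R


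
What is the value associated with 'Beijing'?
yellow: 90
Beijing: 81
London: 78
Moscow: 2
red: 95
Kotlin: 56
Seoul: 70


Looking up key 'Beijing'
Value: 81

81


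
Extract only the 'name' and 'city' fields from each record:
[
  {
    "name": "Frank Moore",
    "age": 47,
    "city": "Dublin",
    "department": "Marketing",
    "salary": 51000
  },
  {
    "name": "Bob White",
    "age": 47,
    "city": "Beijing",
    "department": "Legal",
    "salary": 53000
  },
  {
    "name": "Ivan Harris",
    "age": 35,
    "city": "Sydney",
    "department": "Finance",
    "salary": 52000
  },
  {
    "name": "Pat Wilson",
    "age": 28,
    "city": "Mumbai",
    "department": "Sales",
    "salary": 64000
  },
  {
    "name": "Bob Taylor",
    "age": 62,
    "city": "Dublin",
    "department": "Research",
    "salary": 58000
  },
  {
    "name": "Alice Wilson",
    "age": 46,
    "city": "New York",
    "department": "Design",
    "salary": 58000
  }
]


Original: 6 records with fields: name, age, city, department, salary
Keep: ['name', 'city']
Drop: ['age', 'department', 'salary']
Result: 6 records, 2 fields each

[
  {
    "name": "Frank Moore",
    "city": "Dublin"
  },
  {
    "name": "Bob White",
    "city": "Beijing"
  },
  {
    "name": "Ivan Harris",
    "city": "Sydney"
  },
  {
    "name": "Pat Wilson",
    "city": "Mumbai"
  },
  {
    "name": "Bob Taylor",
    "city": "Dublin"
  },
  {
    "name": "Alice Wilson",
    "city": "New York"
  }
]


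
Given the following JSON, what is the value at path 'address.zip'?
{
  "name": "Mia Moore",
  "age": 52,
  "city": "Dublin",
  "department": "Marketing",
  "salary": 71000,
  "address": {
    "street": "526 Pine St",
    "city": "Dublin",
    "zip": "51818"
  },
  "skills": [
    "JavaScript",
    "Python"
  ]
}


Query: address.zip
Path: address -> zip
Value: 51818

51818


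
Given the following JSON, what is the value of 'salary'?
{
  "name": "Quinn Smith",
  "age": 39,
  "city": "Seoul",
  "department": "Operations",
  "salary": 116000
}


Looking up field 'salary'
Value: 116000

116000


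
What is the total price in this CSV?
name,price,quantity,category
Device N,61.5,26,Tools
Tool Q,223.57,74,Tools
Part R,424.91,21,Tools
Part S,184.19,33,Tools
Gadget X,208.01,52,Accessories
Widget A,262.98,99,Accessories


Computing total price:
Values: [61.5, 223.57, 424.91, 184.19, 208.01, 262.98]
Sum = 1365.16

1365.16


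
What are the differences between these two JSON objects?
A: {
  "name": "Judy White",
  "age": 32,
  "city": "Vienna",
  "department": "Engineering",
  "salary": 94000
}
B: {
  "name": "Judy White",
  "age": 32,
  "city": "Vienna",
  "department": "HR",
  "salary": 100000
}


Comparing each field (in key order):
  name: same
  age: same
  city: same
  department: DIFFERENT
  salary: DIFFERENT
Differences:
  department: Engineering -> HR
  salary: 94000 -> 100000

2 field(s) changed

2 changes: department, salary


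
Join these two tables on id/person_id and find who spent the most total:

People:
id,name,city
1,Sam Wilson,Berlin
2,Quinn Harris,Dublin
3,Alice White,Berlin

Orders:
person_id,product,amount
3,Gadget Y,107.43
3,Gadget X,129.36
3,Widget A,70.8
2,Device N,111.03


Join on: people.id = orders.person_id

Joined rows:
  Alice White (Berlin) bought Gadget Y for $107.43
  Alice White (Berlin) bought Gadget X for $129.36
  Alice White (Berlin) bought Widget A for $70.8
  Quinn Harris (Dublin) bought Device N for $111.03

Total per person:
  Alice White: $307.59
  Quinn Harris: $111.03

Top spender: Alice White ($307.59)

Alice White ($307.59)


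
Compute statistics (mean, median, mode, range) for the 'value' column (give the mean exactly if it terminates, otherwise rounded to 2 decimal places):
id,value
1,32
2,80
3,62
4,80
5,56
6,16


Data: [32, 80, 62, 80, 56, 16]
Count: 6
Sum: 326
Mean: 326/6 ≈ 54.33 (rounded to 2 decimal places)
Sorted: [16, 32, 56, 62, 80, 80]
Median: 59.0
Mode: 80 (2 times)
Range: 80 - 16 = 64
Min: 16, Max: 80

mean≈54.33, median=59.0, mode=80, range=64


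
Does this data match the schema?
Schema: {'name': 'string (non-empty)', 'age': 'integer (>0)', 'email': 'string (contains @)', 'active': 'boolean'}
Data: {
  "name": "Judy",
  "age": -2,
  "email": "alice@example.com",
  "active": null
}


Validating each field against schema:
  name: OK (non-empty string)
  age: FAIL (-2 is not > 0)
  email: OK (string with @)
  active: FAIL (null is not a boolean)

Result: INVALID (2 errors: age, active)

INVALID (2 errors: age, active)


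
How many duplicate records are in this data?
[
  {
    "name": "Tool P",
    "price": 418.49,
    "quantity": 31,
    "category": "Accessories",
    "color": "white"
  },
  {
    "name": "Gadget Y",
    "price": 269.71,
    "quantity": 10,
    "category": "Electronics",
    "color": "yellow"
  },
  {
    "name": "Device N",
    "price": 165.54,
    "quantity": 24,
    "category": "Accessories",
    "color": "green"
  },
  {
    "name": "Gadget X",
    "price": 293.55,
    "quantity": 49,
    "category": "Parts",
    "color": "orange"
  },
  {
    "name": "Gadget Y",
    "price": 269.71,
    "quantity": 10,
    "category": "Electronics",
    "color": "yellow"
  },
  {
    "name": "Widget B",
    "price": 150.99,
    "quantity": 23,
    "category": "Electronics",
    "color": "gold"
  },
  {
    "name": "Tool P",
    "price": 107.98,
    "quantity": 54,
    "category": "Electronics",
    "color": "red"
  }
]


Checking 7 records for duplicates:

  Row 1: Tool P ($418.49, qty 31)
  Row 2: Gadget Y ($269.71, qty 10)
  Row 3: Device N ($165.54, qty 24)
  Row 4: Gadget X ($293.55, qty 49)
  Row 5: Gadget Y ($269.71, qty 10) <-- DUPLICATE
  Row 6: Widget B ($150.99, qty 23)
  Row 7: Tool P ($107.98, qty 54)

Duplicates found: 1
Unique records: 6

1 duplicates, 6 unique


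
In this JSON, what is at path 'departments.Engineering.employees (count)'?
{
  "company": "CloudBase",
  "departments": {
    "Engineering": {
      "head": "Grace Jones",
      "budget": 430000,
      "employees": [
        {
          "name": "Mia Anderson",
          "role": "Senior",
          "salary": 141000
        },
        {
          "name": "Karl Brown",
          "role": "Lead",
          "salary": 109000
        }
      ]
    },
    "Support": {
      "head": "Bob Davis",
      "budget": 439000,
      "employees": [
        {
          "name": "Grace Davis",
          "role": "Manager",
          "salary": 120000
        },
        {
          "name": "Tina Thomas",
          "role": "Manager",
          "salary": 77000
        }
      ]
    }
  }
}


Path: departments.Engineering.employees (count)

Navigate:
  -> departments
  -> Engineering
  -> employees (array, length 2)

2


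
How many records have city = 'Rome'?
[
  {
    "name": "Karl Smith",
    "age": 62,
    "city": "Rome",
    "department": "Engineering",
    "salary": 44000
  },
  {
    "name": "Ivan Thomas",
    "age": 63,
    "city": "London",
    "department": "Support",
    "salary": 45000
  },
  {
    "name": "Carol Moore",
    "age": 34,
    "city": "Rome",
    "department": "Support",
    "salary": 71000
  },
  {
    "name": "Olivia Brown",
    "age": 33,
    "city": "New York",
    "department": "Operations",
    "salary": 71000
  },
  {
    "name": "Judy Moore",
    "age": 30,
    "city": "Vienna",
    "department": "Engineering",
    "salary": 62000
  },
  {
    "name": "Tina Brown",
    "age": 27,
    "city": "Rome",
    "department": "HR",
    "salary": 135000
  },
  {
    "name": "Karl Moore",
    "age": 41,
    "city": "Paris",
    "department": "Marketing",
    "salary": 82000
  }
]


Data: 7 records
Condition: city = 'Rome'

Checking each record:
  Karl Smith: Rome MATCH
  Ivan Thomas: London
  Carol Moore: Rome MATCH
  Olivia Brown: New York
  Judy Moore: Vienna
  Tina Brown: Rome MATCH
  Karl Moore: Paris

Count: 3

3


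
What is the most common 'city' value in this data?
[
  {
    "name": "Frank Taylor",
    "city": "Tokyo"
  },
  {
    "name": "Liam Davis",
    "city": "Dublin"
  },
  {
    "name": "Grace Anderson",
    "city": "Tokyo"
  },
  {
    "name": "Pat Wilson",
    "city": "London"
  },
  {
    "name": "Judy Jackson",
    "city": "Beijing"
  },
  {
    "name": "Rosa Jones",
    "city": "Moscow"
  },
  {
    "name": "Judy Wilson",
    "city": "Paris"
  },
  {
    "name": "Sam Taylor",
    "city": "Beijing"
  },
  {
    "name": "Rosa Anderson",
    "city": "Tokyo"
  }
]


Counting 'city' values across 9 records:

  Tokyo: 3 ###
  Beijing: 2 ##
  Dublin: 1 #
  London: 1 #
  Moscow: 1 #
  Paris: 1 #

Most common: Tokyo (3 times)

Tokyo (3 times)


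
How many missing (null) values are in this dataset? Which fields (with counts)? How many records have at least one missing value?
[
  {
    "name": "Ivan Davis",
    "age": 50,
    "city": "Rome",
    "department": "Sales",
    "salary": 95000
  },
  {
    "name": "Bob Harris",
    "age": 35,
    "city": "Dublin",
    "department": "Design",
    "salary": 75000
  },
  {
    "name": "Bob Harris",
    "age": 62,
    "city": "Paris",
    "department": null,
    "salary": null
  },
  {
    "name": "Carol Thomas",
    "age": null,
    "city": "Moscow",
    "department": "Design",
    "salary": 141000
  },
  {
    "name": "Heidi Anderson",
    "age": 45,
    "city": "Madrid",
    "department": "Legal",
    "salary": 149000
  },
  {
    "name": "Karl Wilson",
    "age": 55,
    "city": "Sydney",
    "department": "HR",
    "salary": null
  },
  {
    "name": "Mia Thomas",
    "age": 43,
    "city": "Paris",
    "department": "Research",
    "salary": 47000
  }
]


Checking for missing (null) values in 7 records:

  Ivan Davis: complete
  Bob Harris: complete
  Bob Harris: department, salary
  Carol Thomas: age
  Heidi Anderson: complete
  Karl Wilson: salary
  Mia Thomas: complete

Per field:
  name: 0 missing
  age: 1 missing
  city: 0 missing
  department: 1 missing
  salary: 2 missing

Total missing values: 4
Records with any missing: 3

4 missing values (age: 1, department: 1, salary: 2); 3 incomplete records


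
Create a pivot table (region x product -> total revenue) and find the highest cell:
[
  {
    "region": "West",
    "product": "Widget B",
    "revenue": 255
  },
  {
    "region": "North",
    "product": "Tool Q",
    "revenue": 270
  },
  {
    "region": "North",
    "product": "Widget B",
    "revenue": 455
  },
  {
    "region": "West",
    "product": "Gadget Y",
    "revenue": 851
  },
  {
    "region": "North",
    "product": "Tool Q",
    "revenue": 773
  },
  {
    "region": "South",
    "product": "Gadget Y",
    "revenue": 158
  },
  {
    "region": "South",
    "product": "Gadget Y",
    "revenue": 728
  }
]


Pivot: region (rows) x product (columns) -> total revenue

     Gadget Y      Tool Q        Widget B    
North            0          1043           455  
South          886             0             0  
West           851             0           255  

Highest: North / Tool Q = $1043

North / Tool Q = $1043


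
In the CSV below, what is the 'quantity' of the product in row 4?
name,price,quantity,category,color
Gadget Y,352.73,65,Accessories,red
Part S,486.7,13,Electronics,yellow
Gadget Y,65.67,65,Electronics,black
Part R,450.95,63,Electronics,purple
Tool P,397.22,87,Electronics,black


Query: Row 4 ('Part R'), column 'quantity'
Value: 63

63


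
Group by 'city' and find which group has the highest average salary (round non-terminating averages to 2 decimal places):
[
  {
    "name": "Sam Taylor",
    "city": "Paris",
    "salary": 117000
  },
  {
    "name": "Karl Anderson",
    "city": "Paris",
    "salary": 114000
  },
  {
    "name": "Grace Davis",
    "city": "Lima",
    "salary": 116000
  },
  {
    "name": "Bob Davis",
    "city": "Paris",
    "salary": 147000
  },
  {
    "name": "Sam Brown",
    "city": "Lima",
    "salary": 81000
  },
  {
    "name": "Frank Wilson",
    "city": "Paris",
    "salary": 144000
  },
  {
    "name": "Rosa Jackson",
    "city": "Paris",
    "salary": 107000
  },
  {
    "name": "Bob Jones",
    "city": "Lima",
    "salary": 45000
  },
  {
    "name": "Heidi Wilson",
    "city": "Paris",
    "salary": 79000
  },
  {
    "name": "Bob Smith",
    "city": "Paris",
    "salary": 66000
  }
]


Group by: city

Groups:
  Lima: 3 people, avg salary = 242000/3 ≈ $80666.67
  Paris: 7 people, avg salary = 774000/7 ≈ $110571.43

Highest average salary: Paris (≈$110571.43)

Paris (≈$110571.43)


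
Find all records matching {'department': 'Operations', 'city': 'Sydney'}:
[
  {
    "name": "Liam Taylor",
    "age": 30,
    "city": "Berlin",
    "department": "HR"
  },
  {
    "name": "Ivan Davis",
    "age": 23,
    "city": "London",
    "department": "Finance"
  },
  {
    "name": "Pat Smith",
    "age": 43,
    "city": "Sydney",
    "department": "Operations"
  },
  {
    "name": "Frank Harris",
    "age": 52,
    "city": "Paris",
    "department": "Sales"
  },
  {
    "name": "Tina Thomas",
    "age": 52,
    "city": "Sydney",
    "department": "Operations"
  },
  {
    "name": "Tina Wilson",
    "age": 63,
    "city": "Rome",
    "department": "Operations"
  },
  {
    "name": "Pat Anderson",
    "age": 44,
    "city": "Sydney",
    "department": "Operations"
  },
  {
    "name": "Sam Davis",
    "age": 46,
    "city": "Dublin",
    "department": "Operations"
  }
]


Search criteria: {'department': 'Operations', 'city': 'Sydney'}

Checking 8 records:
  Liam Taylor: {department: HR, city: Berlin}
  Ivan Davis: {department: Finance, city: London}
  Pat Smith: {department: Operations, city: Sydney} <-- MATCH
  Frank Harris: {department: Sales, city: Paris}
  Tina Thomas: {department: Operations, city: Sydney} <-- MATCH
  Tina Wilson: {department: Operations, city: Rome}
  Pat Anderson: {department: Operations, city: Sydney} <-- MATCH
  Sam Davis: {department: Operations, city: Dublin}

Matches: ["Pat Smith", "Tina Thomas", "Pat Anderson"]

["Pat Smith", "Tina Thomas", "Pat Anderson"]


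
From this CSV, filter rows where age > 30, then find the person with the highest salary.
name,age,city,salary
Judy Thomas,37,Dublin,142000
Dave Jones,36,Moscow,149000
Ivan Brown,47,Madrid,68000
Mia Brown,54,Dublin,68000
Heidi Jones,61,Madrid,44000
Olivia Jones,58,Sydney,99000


Filter: age > 30
Sort by: salary (descending)

Filtered records (6):
  Dave Jones, age 36, salary $149000
  Judy Thomas, age 37, salary $142000
  Olivia Jones, age 58, salary $99000
  Ivan Brown, age 47, salary $68000
  Mia Brown, age 54, salary $68000
  Heidi Jones, age 61, salary $44000

Highest salary: Dave Jones ($149000)

Dave Jones


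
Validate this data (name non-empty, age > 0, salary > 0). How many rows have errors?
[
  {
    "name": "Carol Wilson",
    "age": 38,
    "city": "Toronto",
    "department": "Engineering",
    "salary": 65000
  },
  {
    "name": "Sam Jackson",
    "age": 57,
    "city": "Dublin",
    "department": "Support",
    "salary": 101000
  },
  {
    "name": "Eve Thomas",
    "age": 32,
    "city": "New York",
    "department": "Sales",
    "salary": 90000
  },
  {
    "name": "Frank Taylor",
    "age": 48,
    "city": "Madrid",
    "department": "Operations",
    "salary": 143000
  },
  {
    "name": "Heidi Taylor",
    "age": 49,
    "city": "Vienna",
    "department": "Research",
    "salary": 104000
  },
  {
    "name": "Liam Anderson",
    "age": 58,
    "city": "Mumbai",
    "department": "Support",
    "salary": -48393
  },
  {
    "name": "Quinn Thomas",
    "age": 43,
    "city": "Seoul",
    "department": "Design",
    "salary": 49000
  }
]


Validating 7 records:
Rules: name non-empty, age > 0, salary > 0

  Row 1 (Carol Wilson): OK
  Row 2 (Sam Jackson): OK
  Row 3 (Eve Thomas): OK
  Row 4 (Frank Taylor): OK
  Row 5 (Heidi Taylor): OK
  Row 6 (Liam Anderson): negative salary: -48393
  Row 7 (Quinn Thomas): OK

Total errors: 1

1 errors


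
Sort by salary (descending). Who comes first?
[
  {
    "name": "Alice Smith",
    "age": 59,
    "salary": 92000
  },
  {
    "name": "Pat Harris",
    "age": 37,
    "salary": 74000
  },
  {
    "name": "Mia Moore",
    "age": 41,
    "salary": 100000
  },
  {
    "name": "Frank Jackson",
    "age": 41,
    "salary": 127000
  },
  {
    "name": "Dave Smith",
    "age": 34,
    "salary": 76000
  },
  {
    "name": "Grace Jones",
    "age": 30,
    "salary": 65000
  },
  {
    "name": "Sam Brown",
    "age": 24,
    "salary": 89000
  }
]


Sort by: salary (descending)

Sorted order:
  1. Frank Jackson (salary = 127000)
  2. Mia Moore (salary = 100000)
  3. Alice Smith (salary = 92000)
  4. Sam Brown (salary = 89000)
  5. Dave Smith (salary = 76000)
  6. Pat Harris (salary = 74000)
  7. Grace Jones (salary = 65000)

First: Frank Jackson

Frank Jackson


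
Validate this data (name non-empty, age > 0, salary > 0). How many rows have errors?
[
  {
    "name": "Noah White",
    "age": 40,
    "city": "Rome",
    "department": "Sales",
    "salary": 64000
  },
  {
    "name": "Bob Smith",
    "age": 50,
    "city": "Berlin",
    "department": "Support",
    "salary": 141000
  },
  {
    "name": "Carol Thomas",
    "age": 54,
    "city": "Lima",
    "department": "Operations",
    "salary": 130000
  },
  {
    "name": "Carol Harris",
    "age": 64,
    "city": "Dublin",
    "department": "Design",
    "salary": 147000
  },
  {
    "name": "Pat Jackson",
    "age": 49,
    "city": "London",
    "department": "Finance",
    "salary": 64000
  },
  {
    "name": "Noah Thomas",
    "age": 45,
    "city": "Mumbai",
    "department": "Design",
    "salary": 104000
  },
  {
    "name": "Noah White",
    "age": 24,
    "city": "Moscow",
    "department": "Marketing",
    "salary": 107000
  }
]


Validating 7 records:
Rules: name non-empty, age > 0, salary > 0

  Row 1 (Noah White): OK
  Row 2 (Bob Smith): OK
  Row 3 (Carol Thomas): OK
  Row 4 (Carol Harris): OK
  Row 5 (Pat Jackson): OK
  Row 6 (Noah Thomas): OK
  Row 7 (Noah White): OK

Total errors: 0

0 errors


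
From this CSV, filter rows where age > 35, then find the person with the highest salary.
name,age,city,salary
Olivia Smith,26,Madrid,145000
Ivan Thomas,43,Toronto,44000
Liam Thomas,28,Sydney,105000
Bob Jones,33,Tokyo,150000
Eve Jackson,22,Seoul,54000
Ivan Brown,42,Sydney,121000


Filter: age > 35
Sort by: salary (descending)

Filtered records (2):
  Ivan Brown, age 42, salary $121000
  Ivan Thomas, age 43, salary $44000

Highest salary: Ivan Brown ($121000)

Ivan Brown


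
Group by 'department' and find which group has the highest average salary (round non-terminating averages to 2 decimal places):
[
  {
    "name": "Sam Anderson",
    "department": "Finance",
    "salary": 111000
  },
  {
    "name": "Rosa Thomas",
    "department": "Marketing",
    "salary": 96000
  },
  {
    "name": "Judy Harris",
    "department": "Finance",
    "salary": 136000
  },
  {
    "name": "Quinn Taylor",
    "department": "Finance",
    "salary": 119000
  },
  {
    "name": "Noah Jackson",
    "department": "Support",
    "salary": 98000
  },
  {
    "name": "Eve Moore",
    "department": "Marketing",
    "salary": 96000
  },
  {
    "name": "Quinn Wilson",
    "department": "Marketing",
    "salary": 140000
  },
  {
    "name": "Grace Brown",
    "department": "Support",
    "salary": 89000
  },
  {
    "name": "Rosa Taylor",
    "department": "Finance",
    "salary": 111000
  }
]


Group by: department

Groups:
  Finance: 4 people, avg salary = 477000/4 = $119250
  Marketing: 3 people, avg salary = 332000/3 ≈ $110666.67
  Support: 2 people, avg salary = 187000/2 = $93500

Highest average salary: Finance ($119250)

Finance ($119250)


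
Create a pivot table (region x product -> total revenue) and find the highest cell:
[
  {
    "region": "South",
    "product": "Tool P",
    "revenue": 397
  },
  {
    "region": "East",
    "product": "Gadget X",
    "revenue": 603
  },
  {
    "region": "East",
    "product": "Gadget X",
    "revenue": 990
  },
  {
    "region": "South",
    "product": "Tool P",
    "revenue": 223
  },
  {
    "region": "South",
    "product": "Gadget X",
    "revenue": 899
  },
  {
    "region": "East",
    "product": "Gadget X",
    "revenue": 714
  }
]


Pivot: region (rows) x product (columns) -> total revenue

     Gadget X      Tool P      
East          2307             0  
South          899           620  

Highest: East / Gadget X = $2307

East / Gadget X = $2307


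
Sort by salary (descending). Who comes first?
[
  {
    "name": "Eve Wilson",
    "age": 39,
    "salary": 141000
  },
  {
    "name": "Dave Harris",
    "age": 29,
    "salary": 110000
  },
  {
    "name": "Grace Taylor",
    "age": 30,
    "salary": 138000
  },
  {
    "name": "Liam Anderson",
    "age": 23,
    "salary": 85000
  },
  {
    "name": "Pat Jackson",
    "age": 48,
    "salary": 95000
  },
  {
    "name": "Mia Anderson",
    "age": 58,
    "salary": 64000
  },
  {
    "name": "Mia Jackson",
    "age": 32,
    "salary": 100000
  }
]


Sort by: salary (descending)

Sorted order:
  1. Eve Wilson (salary = 141000)
  2. Grace Taylor (salary = 138000)
  3. Dave Harris (salary = 110000)
  4. Mia Jackson (salary = 100000)
  5. Pat Jackson (salary = 95000)
  6. Liam Anderson (salary = 85000)
  7. Mia Anderson (salary = 64000)

First: Eve Wilson

Eve Wilson


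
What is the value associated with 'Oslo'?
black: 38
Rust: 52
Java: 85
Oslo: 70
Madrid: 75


Looking up key 'Oslo'
Value: 70

70


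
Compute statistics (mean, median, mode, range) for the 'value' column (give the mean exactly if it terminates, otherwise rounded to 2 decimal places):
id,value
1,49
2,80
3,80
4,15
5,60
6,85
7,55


Data: [49, 80, 80, 15, 60, 85, 55]
Count: 7
Sum: 424
Mean: 424/7 ≈ 60.57 (rounded to 2 decimal places)
Sorted: [15, 49, 55, 60, 80, 80, 85]
Median: 60.0
Mode: 80 (2 times)
Range: 85 - 15 = 70
Min: 15, Max: 85

mean≈60.57, median=60.0, mode=80, range=70


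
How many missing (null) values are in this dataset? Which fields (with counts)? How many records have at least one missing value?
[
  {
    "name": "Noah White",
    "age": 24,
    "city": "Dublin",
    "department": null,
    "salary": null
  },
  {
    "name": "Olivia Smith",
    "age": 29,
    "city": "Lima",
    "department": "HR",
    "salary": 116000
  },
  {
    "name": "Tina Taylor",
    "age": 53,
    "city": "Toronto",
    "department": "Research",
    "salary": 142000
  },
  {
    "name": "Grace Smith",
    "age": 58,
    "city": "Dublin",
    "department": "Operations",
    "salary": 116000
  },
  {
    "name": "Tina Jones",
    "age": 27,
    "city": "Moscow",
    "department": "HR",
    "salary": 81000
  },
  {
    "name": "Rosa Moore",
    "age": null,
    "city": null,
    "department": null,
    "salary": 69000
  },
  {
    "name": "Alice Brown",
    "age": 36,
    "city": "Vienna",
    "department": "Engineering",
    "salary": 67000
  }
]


Checking for missing (null) values in 7 records:

  Noah White: department, salary
  Olivia Smith: complete
  Tina Taylor: complete
  Grace Smith: complete
  Tina Jones: complete
  Rosa Moore: age, city, department
  Alice Brown: complete

Per field:
  name: 0 missing
  age: 1 missing
  city: 1 missing
  department: 2 missing
  salary: 1 missing

Total missing values: 5
Records with any missing: 2

5 missing values (age: 1, city: 1, department: 2, salary: 1); 2 incomplete records
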